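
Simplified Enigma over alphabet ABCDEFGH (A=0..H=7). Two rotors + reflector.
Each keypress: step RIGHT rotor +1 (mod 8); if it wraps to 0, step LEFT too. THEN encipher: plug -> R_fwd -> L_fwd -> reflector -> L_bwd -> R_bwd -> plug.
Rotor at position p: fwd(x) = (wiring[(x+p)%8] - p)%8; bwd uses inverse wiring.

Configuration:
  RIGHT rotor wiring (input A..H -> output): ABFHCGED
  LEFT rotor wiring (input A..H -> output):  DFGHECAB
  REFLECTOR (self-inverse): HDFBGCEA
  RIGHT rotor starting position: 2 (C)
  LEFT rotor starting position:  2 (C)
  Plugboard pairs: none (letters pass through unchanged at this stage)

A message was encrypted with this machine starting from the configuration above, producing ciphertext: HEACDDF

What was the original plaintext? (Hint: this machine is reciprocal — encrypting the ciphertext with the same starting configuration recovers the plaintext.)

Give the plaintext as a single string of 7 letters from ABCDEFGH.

Answer: DCGFGBC

Derivation:
Char 1 ('H'): step: R->3, L=2; H->plug->H->R->C->L->C->refl->F->L'->B->R'->D->plug->D
Char 2 ('E'): step: R->4, L=2; E->plug->E->R->E->L->G->refl->E->L'->A->R'->C->plug->C
Char 3 ('A'): step: R->5, L=2; A->plug->A->R->B->L->F->refl->C->L'->C->R'->G->plug->G
Char 4 ('C'): step: R->6, L=2; C->plug->C->R->C->L->C->refl->F->L'->B->R'->F->plug->F
Char 5 ('D'): step: R->7, L=2; D->plug->D->R->G->L->B->refl->D->L'->H->R'->G->plug->G
Char 6 ('D'): step: R->0, L->3 (L advanced); D->plug->D->R->H->L->D->refl->B->L'->B->R'->B->plug->B
Char 7 ('F'): step: R->1, L=3; F->plug->F->R->D->L->F->refl->C->L'->G->R'->C->plug->C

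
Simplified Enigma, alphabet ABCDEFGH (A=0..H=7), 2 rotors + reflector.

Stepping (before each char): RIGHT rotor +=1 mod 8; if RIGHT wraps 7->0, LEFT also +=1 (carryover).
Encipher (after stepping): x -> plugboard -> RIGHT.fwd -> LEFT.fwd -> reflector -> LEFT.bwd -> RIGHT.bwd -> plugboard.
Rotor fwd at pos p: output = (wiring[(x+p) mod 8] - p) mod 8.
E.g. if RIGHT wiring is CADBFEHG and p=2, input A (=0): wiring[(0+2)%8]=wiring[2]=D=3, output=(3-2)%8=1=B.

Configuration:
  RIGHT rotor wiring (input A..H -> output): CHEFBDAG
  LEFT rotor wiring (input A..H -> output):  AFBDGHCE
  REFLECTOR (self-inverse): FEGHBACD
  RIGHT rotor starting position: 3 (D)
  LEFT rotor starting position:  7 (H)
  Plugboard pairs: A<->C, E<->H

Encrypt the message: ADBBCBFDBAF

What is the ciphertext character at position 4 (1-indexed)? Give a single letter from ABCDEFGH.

Char 1 ('A'): step: R->4, L=7; A->plug->C->R->E->L->E->refl->B->L'->B->R'->H->plug->E
Char 2 ('D'): step: R->5, L=7; D->plug->D->R->F->L->H->refl->D->L'->H->R'->F->plug->F
Char 3 ('B'): step: R->6, L=7; B->plug->B->R->A->L->F->refl->A->L'->G->R'->E->plug->H
Char 4 ('B'): step: R->7, L=7; B->plug->B->R->D->L->C->refl->G->L'->C->R'->F->plug->F

F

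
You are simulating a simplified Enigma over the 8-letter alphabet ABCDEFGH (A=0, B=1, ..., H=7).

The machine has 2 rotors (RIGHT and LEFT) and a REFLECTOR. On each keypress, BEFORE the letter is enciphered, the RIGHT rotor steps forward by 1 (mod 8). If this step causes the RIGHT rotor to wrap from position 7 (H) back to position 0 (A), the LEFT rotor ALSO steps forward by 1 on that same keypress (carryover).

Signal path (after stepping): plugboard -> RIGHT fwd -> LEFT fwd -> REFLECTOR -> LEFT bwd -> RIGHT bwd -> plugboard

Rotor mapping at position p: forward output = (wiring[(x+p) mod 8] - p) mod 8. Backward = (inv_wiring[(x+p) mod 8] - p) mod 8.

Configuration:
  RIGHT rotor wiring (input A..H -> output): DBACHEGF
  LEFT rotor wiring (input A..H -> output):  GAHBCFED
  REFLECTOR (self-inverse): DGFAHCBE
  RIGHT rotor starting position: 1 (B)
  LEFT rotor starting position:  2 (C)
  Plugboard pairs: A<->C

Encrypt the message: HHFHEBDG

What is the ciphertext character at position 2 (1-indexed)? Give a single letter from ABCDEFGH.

Char 1 ('H'): step: R->2, L=2; H->plug->H->R->H->L->G->refl->B->L'->F->R'->C->plug->A
Char 2 ('H'): step: R->3, L=2; H->plug->H->R->F->L->B->refl->G->L'->H->R'->A->plug->C

C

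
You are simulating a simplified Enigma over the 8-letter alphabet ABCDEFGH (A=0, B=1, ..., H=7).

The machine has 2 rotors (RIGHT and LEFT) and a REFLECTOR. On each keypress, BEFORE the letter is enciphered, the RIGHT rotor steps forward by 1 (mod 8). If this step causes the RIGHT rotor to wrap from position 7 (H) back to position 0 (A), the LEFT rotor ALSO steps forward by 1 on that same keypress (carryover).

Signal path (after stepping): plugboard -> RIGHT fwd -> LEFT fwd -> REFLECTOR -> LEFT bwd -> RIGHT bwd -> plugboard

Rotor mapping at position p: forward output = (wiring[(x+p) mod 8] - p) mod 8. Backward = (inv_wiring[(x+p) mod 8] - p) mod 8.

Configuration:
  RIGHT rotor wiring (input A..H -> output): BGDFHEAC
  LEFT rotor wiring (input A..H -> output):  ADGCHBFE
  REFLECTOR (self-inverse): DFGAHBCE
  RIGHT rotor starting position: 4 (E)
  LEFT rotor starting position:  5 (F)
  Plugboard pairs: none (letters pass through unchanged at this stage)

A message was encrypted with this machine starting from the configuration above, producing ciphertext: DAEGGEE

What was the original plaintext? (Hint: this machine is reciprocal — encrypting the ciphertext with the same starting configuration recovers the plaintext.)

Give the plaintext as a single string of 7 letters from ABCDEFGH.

Char 1 ('D'): step: R->5, L=5; D->plug->D->R->E->L->G->refl->C->L'->H->R'->A->plug->A
Char 2 ('A'): step: R->6, L=5; A->plug->A->R->C->L->H->refl->E->L'->A->R'->D->plug->D
Char 3 ('E'): step: R->7, L=5; E->plug->E->R->G->L->F->refl->B->L'->F->R'->G->plug->G
Char 4 ('G'): step: R->0, L->6 (L advanced); G->plug->G->R->A->L->H->refl->E->L'->F->R'->D->plug->D
Char 5 ('G'): step: R->1, L=6; G->plug->G->R->B->L->G->refl->C->L'->C->R'->B->plug->B
Char 6 ('E'): step: R->2, L=6; E->plug->E->R->G->L->B->refl->F->L'->D->R'->B->plug->B
Char 7 ('E'): step: R->3, L=6; E->plug->E->R->H->L->D->refl->A->L'->E->R'->B->plug->B

Answer: ADGDBBB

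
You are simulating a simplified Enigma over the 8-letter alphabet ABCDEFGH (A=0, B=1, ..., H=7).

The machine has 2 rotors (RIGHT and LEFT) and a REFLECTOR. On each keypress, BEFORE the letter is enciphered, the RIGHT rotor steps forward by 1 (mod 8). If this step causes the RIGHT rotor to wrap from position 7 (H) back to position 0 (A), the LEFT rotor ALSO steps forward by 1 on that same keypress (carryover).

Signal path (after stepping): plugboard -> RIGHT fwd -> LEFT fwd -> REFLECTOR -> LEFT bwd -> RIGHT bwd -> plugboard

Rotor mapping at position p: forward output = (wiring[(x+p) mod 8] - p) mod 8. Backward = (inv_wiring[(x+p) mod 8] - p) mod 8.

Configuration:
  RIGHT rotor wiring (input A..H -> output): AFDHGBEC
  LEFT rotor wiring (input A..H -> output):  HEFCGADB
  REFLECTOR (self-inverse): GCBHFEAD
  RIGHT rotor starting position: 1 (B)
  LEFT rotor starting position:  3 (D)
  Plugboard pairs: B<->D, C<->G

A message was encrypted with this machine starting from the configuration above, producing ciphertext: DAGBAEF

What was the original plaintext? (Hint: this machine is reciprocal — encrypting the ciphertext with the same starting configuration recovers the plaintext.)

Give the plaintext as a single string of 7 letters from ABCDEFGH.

Char 1 ('D'): step: R->2, L=3; D->plug->B->R->F->L->E->refl->F->L'->C->R'->E->plug->E
Char 2 ('A'): step: R->3, L=3; A->plug->A->R->E->L->G->refl->A->L'->D->R'->B->plug->D
Char 3 ('G'): step: R->4, L=3; G->plug->C->R->A->L->H->refl->D->L'->B->R'->F->plug->F
Char 4 ('B'): step: R->5, L=3; B->plug->D->R->D->L->A->refl->G->L'->E->R'->A->plug->A
Char 5 ('A'): step: R->6, L=3; A->plug->A->R->G->L->B->refl->C->L'->H->R'->D->plug->B
Char 6 ('E'): step: R->7, L=3; E->plug->E->R->A->L->H->refl->D->L'->B->R'->B->plug->D
Char 7 ('F'): step: R->0, L->4 (L advanced); F->plug->F->R->B->L->E->refl->F->L'->D->R'->C->plug->G

Answer: EDFABDG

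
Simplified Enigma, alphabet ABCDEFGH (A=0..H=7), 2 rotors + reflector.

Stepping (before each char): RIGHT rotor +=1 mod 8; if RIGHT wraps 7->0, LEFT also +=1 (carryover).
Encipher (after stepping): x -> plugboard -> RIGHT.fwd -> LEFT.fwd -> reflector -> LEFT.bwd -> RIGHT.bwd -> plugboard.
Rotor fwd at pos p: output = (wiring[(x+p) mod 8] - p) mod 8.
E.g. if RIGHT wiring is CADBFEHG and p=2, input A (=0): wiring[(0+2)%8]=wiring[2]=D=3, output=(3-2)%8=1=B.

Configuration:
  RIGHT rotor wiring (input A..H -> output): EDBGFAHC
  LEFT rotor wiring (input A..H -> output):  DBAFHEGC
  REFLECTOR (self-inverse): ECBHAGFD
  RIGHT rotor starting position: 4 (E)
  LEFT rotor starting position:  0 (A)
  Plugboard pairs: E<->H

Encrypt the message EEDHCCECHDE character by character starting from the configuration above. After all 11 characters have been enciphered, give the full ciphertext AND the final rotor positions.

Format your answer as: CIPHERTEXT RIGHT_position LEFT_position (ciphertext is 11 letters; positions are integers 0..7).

Char 1 ('E'): step: R->5, L=0; E->plug->H->R->A->L->D->refl->H->L'->E->R'->F->plug->F
Char 2 ('E'): step: R->6, L=0; E->plug->H->R->C->L->A->refl->E->L'->F->R'->D->plug->D
Char 3 ('D'): step: R->7, L=0; D->plug->D->R->C->L->A->refl->E->L'->F->R'->B->plug->B
Char 4 ('H'): step: R->0, L->1 (L advanced); H->plug->E->R->F->L->F->refl->G->L'->D->R'->B->plug->B
Char 5 ('C'): step: R->1, L=1; C->plug->C->R->F->L->F->refl->G->L'->D->R'->H->plug->E
Char 6 ('C'): step: R->2, L=1; C->plug->C->R->D->L->G->refl->F->L'->F->R'->E->plug->H
Char 7 ('E'): step: R->3, L=1; E->plug->H->R->G->L->B->refl->C->L'->H->R'->E->plug->H
Char 8 ('C'): step: R->4, L=1; C->plug->C->R->D->L->G->refl->F->L'->F->R'->G->plug->G
Char 9 ('H'): step: R->5, L=1; H->plug->E->R->G->L->B->refl->C->L'->H->R'->D->plug->D
Char 10 ('D'): step: R->6, L=1; D->plug->D->R->F->L->F->refl->G->L'->D->R'->E->plug->H
Char 11 ('E'): step: R->7, L=1; E->plug->H->R->A->L->A->refl->E->L'->C->R'->D->plug->D
Final: ciphertext=FDBBEHHGDHD, RIGHT=7, LEFT=1

Answer: FDBBEHHGDHD 7 1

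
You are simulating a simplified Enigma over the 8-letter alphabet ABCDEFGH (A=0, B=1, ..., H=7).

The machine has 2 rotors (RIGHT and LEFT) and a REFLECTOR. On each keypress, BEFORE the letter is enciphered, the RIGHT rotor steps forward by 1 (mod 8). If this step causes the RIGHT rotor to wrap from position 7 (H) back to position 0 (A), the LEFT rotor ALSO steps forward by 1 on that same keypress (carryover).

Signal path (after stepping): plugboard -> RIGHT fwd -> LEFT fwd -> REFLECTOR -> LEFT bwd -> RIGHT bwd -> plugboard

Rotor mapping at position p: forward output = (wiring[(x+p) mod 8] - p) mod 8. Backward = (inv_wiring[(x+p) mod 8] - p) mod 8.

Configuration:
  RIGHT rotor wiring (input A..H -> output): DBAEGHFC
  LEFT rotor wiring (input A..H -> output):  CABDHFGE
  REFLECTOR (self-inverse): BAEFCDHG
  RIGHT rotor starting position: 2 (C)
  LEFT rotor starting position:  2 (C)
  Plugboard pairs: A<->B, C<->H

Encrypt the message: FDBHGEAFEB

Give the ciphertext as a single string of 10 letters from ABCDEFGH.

Answer: EHFAFBDHCH

Derivation:
Char 1 ('F'): step: R->3, L=2; F->plug->F->R->A->L->H->refl->G->L'->H->R'->E->plug->E
Char 2 ('D'): step: R->4, L=2; D->plug->D->R->G->L->A->refl->B->L'->B->R'->C->plug->H
Char 3 ('B'): step: R->5, L=2; B->plug->A->R->C->L->F->refl->D->L'->D->R'->F->plug->F
Char 4 ('H'): step: R->6, L=2; H->plug->C->R->F->L->C->refl->E->L'->E->R'->B->plug->A
Char 5 ('G'): step: R->7, L=2; G->plug->G->R->A->L->H->refl->G->L'->H->R'->F->plug->F
Char 6 ('E'): step: R->0, L->3 (L advanced); E->plug->E->R->G->L->F->refl->D->L'->D->R'->A->plug->B
Char 7 ('A'): step: R->1, L=3; A->plug->B->R->H->L->G->refl->H->L'->F->R'->D->plug->D
Char 8 ('F'): step: R->2, L=3; F->plug->F->R->A->L->A->refl->B->L'->E->R'->C->plug->H
Char 9 ('E'): step: R->3, L=3; E->plug->E->R->H->L->G->refl->H->L'->F->R'->H->plug->C
Char 10 ('B'): step: R->4, L=3; B->plug->A->R->C->L->C->refl->E->L'->B->R'->C->plug->H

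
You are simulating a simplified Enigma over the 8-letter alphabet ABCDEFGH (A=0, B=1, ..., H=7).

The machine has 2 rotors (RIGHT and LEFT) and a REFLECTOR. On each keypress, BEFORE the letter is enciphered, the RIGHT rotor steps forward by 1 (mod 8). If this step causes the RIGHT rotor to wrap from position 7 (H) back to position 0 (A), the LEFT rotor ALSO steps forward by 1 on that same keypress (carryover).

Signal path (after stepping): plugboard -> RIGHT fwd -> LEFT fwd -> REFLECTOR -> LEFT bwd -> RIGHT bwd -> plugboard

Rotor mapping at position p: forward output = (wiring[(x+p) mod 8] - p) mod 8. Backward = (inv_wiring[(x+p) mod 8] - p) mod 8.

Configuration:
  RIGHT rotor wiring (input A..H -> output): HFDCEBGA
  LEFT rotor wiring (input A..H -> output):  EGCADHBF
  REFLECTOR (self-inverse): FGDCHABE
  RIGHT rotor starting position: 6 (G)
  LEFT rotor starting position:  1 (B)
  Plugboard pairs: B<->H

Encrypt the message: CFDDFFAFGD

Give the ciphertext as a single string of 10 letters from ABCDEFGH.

Char 1 ('C'): step: R->7, L=1; C->plug->C->R->G->L->E->refl->H->L'->C->R'->G->plug->G
Char 2 ('F'): step: R->0, L->2 (L advanced); F->plug->F->R->B->L->G->refl->B->L'->C->R'->D->plug->D
Char 3 ('D'): step: R->1, L=2; D->plug->D->R->D->L->F->refl->A->L'->A->R'->E->plug->E
Char 4 ('D'): step: R->2, L=2; D->plug->D->R->H->L->E->refl->H->L'->E->R'->E->plug->E
Char 5 ('F'): step: R->3, L=2; F->plug->F->R->E->L->H->refl->E->L'->H->R'->A->plug->A
Char 6 ('F'): step: R->4, L=2; F->plug->F->R->B->L->G->refl->B->L'->C->R'->C->plug->C
Char 7 ('A'): step: R->5, L=2; A->plug->A->R->E->L->H->refl->E->L'->H->R'->H->plug->B
Char 8 ('F'): step: R->6, L=2; F->plug->F->R->E->L->H->refl->E->L'->H->R'->D->plug->D
Char 9 ('G'): step: R->7, L=2; G->plug->G->R->C->L->B->refl->G->L'->B->R'->A->plug->A
Char 10 ('D'): step: R->0, L->3 (L advanced); D->plug->D->R->C->L->E->refl->H->L'->H->R'->A->plug->A

Answer: GDEEACBDAA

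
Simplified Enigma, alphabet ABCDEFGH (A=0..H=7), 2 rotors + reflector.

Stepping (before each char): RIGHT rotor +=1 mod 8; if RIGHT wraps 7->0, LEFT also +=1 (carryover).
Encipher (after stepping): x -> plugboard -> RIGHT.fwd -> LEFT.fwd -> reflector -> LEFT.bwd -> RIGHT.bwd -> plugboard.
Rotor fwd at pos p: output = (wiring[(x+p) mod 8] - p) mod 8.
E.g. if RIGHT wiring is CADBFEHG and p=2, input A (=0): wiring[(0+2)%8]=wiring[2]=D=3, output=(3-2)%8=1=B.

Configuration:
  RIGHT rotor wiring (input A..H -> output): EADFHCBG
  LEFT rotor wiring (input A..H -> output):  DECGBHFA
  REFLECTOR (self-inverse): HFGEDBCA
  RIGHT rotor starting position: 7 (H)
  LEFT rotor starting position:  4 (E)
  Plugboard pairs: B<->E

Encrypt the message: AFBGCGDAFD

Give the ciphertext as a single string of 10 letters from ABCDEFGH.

Answer: GHGDEBFHBC

Derivation:
Char 1 ('A'): step: R->0, L->5 (L advanced); A->plug->A->R->E->L->H->refl->A->L'->B->R'->G->plug->G
Char 2 ('F'): step: R->1, L=5; F->plug->F->R->A->L->C->refl->G->L'->D->R'->H->plug->H
Char 3 ('B'): step: R->2, L=5; B->plug->E->R->H->L->E->refl->D->L'->C->R'->G->plug->G
Char 4 ('G'): step: R->3, L=5; G->plug->G->R->F->L->F->refl->B->L'->G->R'->D->plug->D
Char 5 ('C'): step: R->4, L=5; C->plug->C->R->F->L->F->refl->B->L'->G->R'->B->plug->E
Char 6 ('G'): step: R->5, L=5; G->plug->G->R->A->L->C->refl->G->L'->D->R'->E->plug->B
Char 7 ('D'): step: R->6, L=5; D->plug->D->R->C->L->D->refl->E->L'->H->R'->F->plug->F
Char 8 ('A'): step: R->7, L=5; A->plug->A->R->H->L->E->refl->D->L'->C->R'->H->plug->H
Char 9 ('F'): step: R->0, L->6 (L advanced); F->plug->F->R->C->L->F->refl->B->L'->H->R'->E->plug->B
Char 10 ('D'): step: R->1, L=6; D->plug->D->R->G->L->D->refl->E->L'->E->R'->C->plug->C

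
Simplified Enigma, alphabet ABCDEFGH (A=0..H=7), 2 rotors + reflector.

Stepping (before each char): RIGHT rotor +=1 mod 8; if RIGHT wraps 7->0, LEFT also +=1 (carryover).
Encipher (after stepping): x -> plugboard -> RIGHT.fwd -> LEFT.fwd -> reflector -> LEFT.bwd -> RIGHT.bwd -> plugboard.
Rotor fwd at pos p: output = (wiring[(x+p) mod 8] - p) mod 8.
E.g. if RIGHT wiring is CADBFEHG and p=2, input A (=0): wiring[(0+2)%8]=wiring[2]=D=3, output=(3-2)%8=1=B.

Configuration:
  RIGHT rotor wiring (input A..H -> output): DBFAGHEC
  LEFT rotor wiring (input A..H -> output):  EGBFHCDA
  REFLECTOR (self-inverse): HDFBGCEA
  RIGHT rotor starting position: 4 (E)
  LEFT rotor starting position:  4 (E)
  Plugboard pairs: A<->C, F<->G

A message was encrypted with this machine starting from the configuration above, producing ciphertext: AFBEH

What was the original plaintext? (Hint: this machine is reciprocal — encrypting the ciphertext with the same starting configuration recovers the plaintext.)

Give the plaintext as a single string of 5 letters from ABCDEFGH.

Answer: DEACB

Derivation:
Char 1 ('A'): step: R->5, L=4; A->plug->C->R->F->L->C->refl->F->L'->G->R'->D->plug->D
Char 2 ('F'): step: R->6, L=4; F->plug->G->R->A->L->D->refl->B->L'->H->R'->E->plug->E
Char 3 ('B'): step: R->7, L=4; B->plug->B->R->E->L->A->refl->H->L'->C->R'->C->plug->A
Char 4 ('E'): step: R->0, L->5 (L advanced); E->plug->E->R->G->L->A->refl->H->L'->D->R'->A->plug->C
Char 5 ('H'): step: R->1, L=5; H->plug->H->R->C->L->D->refl->B->L'->E->R'->B->plug->B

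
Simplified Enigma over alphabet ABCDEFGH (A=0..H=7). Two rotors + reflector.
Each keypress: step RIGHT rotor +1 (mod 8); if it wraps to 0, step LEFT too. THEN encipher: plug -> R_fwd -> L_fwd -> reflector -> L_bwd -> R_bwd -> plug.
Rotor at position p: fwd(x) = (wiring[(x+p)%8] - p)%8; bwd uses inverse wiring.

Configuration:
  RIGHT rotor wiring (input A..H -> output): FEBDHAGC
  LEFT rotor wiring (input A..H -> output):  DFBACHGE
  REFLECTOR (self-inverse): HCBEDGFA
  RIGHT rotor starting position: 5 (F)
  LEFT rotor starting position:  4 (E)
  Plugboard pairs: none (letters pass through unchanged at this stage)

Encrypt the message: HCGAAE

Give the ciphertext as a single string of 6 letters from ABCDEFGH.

Char 1 ('H'): step: R->6, L=4; H->plug->H->R->C->L->C->refl->B->L'->F->R'->F->plug->F
Char 2 ('C'): step: R->7, L=4; C->plug->C->R->F->L->B->refl->C->L'->C->R'->D->plug->D
Char 3 ('G'): step: R->0, L->5 (L advanced); G->plug->G->R->G->L->D->refl->E->L'->F->R'->A->plug->A
Char 4 ('A'): step: R->1, L=5; A->plug->A->R->D->L->G->refl->F->L'->H->R'->E->plug->E
Char 5 ('A'): step: R->2, L=5; A->plug->A->R->H->L->F->refl->G->L'->D->R'->G->plug->G
Char 6 ('E'): step: R->3, L=5; E->plug->E->R->H->L->F->refl->G->L'->D->R'->D->plug->D

Answer: FDAEGD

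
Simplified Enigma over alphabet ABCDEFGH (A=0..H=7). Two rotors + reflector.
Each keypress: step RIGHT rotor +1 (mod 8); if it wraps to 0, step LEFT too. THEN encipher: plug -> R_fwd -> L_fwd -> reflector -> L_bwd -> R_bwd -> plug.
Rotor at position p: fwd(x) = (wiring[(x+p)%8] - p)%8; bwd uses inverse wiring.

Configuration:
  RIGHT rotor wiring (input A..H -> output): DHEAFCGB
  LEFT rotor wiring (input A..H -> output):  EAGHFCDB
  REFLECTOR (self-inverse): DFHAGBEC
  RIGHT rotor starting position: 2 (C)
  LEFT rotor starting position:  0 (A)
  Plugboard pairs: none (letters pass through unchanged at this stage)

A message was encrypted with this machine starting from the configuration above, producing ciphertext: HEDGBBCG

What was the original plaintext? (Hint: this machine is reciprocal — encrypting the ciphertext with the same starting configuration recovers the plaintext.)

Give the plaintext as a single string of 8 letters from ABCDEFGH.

Answer: EHBHHGAE

Derivation:
Char 1 ('H'): step: R->3, L=0; H->plug->H->R->B->L->A->refl->D->L'->G->R'->E->plug->E
Char 2 ('E'): step: R->4, L=0; E->plug->E->R->H->L->B->refl->F->L'->E->R'->H->plug->H
Char 3 ('D'): step: R->5, L=0; D->plug->D->R->G->L->D->refl->A->L'->B->R'->B->plug->B
Char 4 ('G'): step: R->6, L=0; G->plug->G->R->H->L->B->refl->F->L'->E->R'->H->plug->H
Char 5 ('B'): step: R->7, L=0; B->plug->B->R->E->L->F->refl->B->L'->H->R'->H->plug->H
Char 6 ('B'): step: R->0, L->1 (L advanced); B->plug->B->R->H->L->D->refl->A->L'->G->R'->G->plug->G
Char 7 ('C'): step: R->1, L=1; C->plug->C->R->H->L->D->refl->A->L'->G->R'->A->plug->A
Char 8 ('G'): step: R->2, L=1; G->plug->G->R->B->L->F->refl->B->L'->E->R'->E->plug->E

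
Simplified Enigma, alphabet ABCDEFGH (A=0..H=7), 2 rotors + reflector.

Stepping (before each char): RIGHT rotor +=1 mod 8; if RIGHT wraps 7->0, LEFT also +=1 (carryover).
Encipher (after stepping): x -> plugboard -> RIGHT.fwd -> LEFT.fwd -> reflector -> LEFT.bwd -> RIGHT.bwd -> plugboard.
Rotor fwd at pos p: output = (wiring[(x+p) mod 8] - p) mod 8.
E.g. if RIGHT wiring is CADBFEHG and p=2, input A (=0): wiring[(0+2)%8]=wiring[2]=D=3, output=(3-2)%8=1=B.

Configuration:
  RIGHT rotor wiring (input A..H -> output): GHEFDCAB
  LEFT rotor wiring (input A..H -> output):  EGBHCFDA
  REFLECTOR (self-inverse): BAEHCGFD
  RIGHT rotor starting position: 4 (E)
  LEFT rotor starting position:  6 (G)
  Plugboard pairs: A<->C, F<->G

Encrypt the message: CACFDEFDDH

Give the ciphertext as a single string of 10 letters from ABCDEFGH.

Char 1 ('C'): step: R->5, L=6; C->plug->A->R->F->L->B->refl->A->L'->D->R'->B->plug->B
Char 2 ('A'): step: R->6, L=6; A->plug->C->R->A->L->F->refl->G->L'->C->R'->A->plug->C
Char 3 ('C'): step: R->7, L=6; C->plug->A->R->C->L->G->refl->F->L'->A->R'->C->plug->A
Char 4 ('F'): step: R->0, L->7 (L advanced); F->plug->G->R->A->L->B->refl->A->L'->E->R'->C->plug->A
Char 5 ('D'): step: R->1, L=7; D->plug->D->R->C->L->H->refl->D->L'->F->R'->H->plug->H
Char 6 ('E'): step: R->2, L=7; E->plug->E->R->G->L->G->refl->F->L'->B->R'->C->plug->A
Char 7 ('F'): step: R->3, L=7; F->plug->G->R->E->L->A->refl->B->L'->A->R'->B->plug->B
Char 8 ('D'): step: R->4, L=7; D->plug->D->R->F->L->D->refl->H->L'->C->R'->E->plug->E
Char 9 ('D'): step: R->5, L=7; D->plug->D->R->B->L->F->refl->G->L'->G->R'->H->plug->H
Char 10 ('H'): step: R->6, L=7; H->plug->H->R->E->L->A->refl->B->L'->A->R'->C->plug->A

Answer: BCAAHABEHA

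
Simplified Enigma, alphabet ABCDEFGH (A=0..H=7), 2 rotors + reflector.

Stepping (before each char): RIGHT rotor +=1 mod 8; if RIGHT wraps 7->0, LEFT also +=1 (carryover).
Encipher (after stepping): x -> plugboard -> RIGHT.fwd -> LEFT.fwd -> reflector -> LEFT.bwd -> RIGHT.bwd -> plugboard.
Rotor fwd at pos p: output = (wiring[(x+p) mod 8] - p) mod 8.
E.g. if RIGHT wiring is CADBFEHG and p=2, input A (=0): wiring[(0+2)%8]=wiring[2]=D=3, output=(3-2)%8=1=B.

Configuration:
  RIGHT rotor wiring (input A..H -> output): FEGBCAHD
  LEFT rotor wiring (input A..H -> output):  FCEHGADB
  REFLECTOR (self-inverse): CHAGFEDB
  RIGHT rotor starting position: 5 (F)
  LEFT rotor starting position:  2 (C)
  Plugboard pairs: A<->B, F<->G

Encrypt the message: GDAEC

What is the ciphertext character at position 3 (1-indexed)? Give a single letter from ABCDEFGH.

Char 1 ('G'): step: R->6, L=2; G->plug->F->R->D->L->G->refl->D->L'->G->R'->D->plug->D
Char 2 ('D'): step: R->7, L=2; D->plug->D->R->H->L->A->refl->C->L'->A->R'->H->plug->H
Char 3 ('A'): step: R->0, L->3 (L advanced); A->plug->B->R->E->L->G->refl->D->L'->B->R'->D->plug->D

D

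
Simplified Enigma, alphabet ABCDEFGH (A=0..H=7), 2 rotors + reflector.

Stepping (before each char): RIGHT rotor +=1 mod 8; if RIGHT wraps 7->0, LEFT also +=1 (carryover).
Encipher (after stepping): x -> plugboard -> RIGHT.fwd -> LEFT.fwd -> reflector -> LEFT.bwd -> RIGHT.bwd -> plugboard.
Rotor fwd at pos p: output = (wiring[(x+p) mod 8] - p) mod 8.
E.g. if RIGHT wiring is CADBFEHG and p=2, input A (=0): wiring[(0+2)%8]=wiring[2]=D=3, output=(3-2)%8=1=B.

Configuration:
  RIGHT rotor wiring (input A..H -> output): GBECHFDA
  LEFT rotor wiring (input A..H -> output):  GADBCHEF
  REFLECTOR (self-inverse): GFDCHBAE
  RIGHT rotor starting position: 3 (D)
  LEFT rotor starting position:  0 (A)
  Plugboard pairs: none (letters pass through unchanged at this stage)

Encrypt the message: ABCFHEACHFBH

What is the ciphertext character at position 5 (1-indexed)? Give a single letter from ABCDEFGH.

Char 1 ('A'): step: R->4, L=0; A->plug->A->R->D->L->B->refl->F->L'->H->R'->C->plug->C
Char 2 ('B'): step: R->5, L=0; B->plug->B->R->G->L->E->refl->H->L'->F->R'->G->plug->G
Char 3 ('C'): step: R->6, L=0; C->plug->C->R->A->L->G->refl->A->L'->B->R'->G->plug->G
Char 4 ('F'): step: R->7, L=0; F->plug->F->R->A->L->G->refl->A->L'->B->R'->A->plug->A
Char 5 ('H'): step: R->0, L->1 (L advanced); H->plug->H->R->A->L->H->refl->E->L'->G->R'->A->plug->A

A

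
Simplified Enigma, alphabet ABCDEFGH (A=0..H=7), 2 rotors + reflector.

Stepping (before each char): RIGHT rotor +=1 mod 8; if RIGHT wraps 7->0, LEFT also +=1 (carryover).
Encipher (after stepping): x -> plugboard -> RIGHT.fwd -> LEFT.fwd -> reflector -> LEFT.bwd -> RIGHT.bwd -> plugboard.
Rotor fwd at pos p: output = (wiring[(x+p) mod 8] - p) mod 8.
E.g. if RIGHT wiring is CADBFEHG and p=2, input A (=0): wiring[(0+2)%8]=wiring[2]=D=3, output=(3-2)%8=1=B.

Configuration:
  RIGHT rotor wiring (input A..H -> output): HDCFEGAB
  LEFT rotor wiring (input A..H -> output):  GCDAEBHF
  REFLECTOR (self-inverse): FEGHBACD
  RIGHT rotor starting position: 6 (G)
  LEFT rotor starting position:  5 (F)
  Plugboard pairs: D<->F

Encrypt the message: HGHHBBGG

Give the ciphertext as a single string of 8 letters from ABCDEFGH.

Char 1 ('H'): step: R->7, L=5; H->plug->H->R->B->L->C->refl->G->L'->F->R'->F->plug->D
Char 2 ('G'): step: R->0, L->6 (L advanced); G->plug->G->R->A->L->B->refl->E->L'->D->R'->B->plug->B
Char 3 ('H'): step: R->1, L=6; H->plug->H->R->G->L->G->refl->C->L'->F->R'->E->plug->E
Char 4 ('H'): step: R->2, L=6; H->plug->H->R->B->L->H->refl->D->L'->H->R'->F->plug->D
Char 5 ('B'): step: R->3, L=6; B->plug->B->R->B->L->H->refl->D->L'->H->R'->H->plug->H
Char 6 ('B'): step: R->4, L=6; B->plug->B->R->C->L->A->refl->F->L'->E->R'->C->plug->C
Char 7 ('G'): step: R->5, L=6; G->plug->G->R->A->L->B->refl->E->L'->D->R'->B->plug->B
Char 8 ('G'): step: R->6, L=6; G->plug->G->R->G->L->G->refl->C->L'->F->R'->D->plug->F

Answer: DBEDHCBF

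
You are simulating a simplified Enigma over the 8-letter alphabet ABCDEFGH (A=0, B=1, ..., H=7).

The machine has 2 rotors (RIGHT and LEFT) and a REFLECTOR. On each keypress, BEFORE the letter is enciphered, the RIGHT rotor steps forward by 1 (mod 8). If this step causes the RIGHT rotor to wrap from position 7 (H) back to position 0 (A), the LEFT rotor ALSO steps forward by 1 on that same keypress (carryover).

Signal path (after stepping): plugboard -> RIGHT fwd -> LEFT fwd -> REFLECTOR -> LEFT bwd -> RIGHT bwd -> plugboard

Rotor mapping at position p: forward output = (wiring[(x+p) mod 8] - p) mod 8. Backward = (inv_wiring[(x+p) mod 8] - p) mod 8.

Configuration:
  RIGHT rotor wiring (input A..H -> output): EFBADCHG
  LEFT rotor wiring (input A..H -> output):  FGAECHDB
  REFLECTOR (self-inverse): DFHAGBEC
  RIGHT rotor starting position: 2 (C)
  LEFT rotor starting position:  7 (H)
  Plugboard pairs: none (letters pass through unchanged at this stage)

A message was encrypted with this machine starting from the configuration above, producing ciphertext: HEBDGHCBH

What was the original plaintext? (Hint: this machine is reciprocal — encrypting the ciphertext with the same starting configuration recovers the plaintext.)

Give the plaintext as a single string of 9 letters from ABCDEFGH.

Char 1 ('H'): step: R->3, L=7; H->plug->H->R->G->L->A->refl->D->L'->F->R'->A->plug->A
Char 2 ('E'): step: R->4, L=7; E->plug->E->R->A->L->C->refl->H->L'->C->R'->D->plug->D
Char 3 ('B'): step: R->5, L=7; B->plug->B->R->C->L->H->refl->C->L'->A->R'->E->plug->E
Char 4 ('D'): step: R->6, L=7; D->plug->D->R->H->L->E->refl->G->L'->B->R'->A->plug->A
Char 5 ('G'): step: R->7, L=7; G->plug->G->R->D->L->B->refl->F->L'->E->R'->F->plug->F
Char 6 ('H'): step: R->0, L->0 (L advanced); H->plug->H->R->G->L->D->refl->A->L'->C->R'->F->plug->F
Char 7 ('C'): step: R->1, L=0; C->plug->C->R->H->L->B->refl->F->L'->A->R'->B->plug->B
Char 8 ('B'): step: R->2, L=0; B->plug->B->R->G->L->D->refl->A->L'->C->R'->G->plug->G
Char 9 ('H'): step: R->3, L=0; H->plug->H->R->G->L->D->refl->A->L'->C->R'->G->plug->G

Answer: ADEAFFBGG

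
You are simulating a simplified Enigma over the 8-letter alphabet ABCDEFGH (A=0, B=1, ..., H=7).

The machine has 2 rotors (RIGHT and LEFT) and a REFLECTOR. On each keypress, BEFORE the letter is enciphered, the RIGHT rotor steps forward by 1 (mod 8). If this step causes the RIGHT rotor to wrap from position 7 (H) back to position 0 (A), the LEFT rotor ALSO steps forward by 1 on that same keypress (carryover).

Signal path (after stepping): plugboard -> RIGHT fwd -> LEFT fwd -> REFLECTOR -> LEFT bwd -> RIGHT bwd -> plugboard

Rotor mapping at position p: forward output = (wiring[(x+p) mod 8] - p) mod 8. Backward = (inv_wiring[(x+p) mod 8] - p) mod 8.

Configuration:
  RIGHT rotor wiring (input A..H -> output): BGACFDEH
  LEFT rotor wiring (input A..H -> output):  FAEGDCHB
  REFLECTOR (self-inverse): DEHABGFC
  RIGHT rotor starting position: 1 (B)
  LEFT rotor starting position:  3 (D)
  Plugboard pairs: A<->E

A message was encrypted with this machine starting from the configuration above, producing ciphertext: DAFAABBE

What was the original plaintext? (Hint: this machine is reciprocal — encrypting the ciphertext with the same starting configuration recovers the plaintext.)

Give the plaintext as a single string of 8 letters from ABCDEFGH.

Char 1 ('D'): step: R->2, L=3; D->plug->D->R->B->L->A->refl->D->L'->A->R'->B->plug->B
Char 2 ('A'): step: R->3, L=3; A->plug->E->R->E->L->G->refl->F->L'->G->R'->F->plug->F
Char 3 ('F'): step: R->4, L=3; F->plug->F->R->C->L->H->refl->C->L'->F->R'->E->plug->A
Char 4 ('A'): step: R->5, L=3; A->plug->E->R->B->L->A->refl->D->L'->A->R'->H->plug->H
Char 5 ('A'): step: R->6, L=3; A->plug->E->R->C->L->H->refl->C->L'->F->R'->H->plug->H
Char 6 ('B'): step: R->7, L=3; B->plug->B->R->C->L->H->refl->C->L'->F->R'->H->plug->H
Char 7 ('B'): step: R->0, L->4 (L advanced); B->plug->B->R->G->L->A->refl->D->L'->C->R'->D->plug->D
Char 8 ('E'): step: R->1, L=4; E->plug->A->R->F->L->E->refl->B->L'->E->R'->D->plug->D

Answer: BFAHHHDD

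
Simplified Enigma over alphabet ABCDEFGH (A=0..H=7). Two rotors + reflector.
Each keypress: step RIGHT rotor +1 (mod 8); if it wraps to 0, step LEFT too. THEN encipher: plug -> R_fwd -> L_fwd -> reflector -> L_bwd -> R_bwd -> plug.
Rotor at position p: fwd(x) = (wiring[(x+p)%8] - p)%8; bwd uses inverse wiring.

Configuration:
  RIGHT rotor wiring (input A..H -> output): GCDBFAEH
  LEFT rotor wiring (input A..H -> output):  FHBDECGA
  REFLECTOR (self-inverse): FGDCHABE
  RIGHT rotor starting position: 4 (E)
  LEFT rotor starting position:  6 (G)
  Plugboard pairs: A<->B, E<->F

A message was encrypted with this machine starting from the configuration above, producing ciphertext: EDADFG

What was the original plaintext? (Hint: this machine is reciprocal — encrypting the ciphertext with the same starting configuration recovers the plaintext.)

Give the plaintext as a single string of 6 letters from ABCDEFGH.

Answer: BAFEDA

Derivation:
Char 1 ('E'): step: R->5, L=6; E->plug->F->R->G->L->G->refl->B->L'->D->R'->A->plug->B
Char 2 ('D'): step: R->6, L=6; D->plug->D->R->E->L->D->refl->C->L'->B->R'->B->plug->A
Char 3 ('A'): step: R->7, L=6; A->plug->B->R->H->L->E->refl->H->L'->C->R'->E->plug->F
Char 4 ('D'): step: R->0, L->7 (L advanced); D->plug->D->R->B->L->G->refl->B->L'->A->R'->F->plug->E
Char 5 ('F'): step: R->1, L=7; F->plug->E->R->H->L->H->refl->E->L'->E->R'->D->plug->D
Char 6 ('G'): step: R->2, L=7; G->plug->G->R->E->L->E->refl->H->L'->H->R'->B->plug->A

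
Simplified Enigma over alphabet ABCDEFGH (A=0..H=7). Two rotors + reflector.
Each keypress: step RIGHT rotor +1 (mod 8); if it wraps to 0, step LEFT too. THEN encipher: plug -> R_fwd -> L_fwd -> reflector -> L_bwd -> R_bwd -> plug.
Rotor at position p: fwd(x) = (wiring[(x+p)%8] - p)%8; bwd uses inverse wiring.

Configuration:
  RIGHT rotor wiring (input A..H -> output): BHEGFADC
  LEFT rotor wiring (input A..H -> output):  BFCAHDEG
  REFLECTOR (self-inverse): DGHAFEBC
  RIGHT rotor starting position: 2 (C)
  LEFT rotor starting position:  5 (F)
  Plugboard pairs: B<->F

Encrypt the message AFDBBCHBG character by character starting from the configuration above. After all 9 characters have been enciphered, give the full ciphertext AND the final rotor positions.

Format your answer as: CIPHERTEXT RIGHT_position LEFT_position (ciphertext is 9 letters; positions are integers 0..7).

Char 1 ('A'): step: R->3, L=5; A->plug->A->R->D->L->E->refl->F->L'->F->R'->C->plug->C
Char 2 ('F'): step: R->4, L=5; F->plug->B->R->E->L->A->refl->D->L'->G->R'->D->plug->D
Char 3 ('D'): step: R->5, L=5; D->plug->D->R->E->L->A->refl->D->L'->G->R'->B->plug->F
Char 4 ('B'): step: R->6, L=5; B->plug->F->R->A->L->G->refl->B->L'->C->R'->H->plug->H
Char 5 ('B'): step: R->7, L=5; B->plug->F->R->G->L->D->refl->A->L'->E->R'->H->plug->H
Char 6 ('C'): step: R->0, L->6 (L advanced); C->plug->C->R->E->L->E->refl->F->L'->H->R'->B->plug->F
Char 7 ('H'): step: R->1, L=6; H->plug->H->R->A->L->G->refl->B->L'->G->R'->A->plug->A
Char 8 ('B'): step: R->2, L=6; B->plug->F->R->A->L->G->refl->B->L'->G->R'->D->plug->D
Char 9 ('G'): step: R->3, L=6; G->plug->G->R->E->L->E->refl->F->L'->H->R'->E->plug->E
Final: ciphertext=CDFHHFADE, RIGHT=3, LEFT=6

Answer: CDFHHFADE 3 6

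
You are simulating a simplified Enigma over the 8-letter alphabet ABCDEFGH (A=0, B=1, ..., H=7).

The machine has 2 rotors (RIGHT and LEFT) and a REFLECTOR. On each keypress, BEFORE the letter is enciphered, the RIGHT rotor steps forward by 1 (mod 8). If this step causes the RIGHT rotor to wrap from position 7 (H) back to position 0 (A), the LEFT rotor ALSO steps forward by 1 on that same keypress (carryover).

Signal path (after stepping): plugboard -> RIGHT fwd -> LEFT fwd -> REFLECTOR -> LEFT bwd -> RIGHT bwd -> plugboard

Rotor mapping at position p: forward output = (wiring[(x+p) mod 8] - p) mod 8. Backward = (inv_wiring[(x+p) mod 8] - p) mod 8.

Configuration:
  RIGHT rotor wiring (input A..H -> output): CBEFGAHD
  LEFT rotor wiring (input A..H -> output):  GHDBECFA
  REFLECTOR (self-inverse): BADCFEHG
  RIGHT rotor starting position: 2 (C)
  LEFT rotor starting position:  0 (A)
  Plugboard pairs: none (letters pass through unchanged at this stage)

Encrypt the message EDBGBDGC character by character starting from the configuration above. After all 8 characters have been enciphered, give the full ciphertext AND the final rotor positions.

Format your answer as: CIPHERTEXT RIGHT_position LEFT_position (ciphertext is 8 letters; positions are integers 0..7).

Answer: HCDAFGCA 2 1

Derivation:
Char 1 ('E'): step: R->3, L=0; E->plug->E->R->A->L->G->refl->H->L'->B->R'->H->plug->H
Char 2 ('D'): step: R->4, L=0; D->plug->D->R->H->L->A->refl->B->L'->D->R'->C->plug->C
Char 3 ('B'): step: R->5, L=0; B->plug->B->R->C->L->D->refl->C->L'->F->R'->D->plug->D
Char 4 ('G'): step: R->6, L=0; G->plug->G->R->A->L->G->refl->H->L'->B->R'->A->plug->A
Char 5 ('B'): step: R->7, L=0; B->plug->B->R->D->L->B->refl->A->L'->H->R'->F->plug->F
Char 6 ('D'): step: R->0, L->1 (L advanced); D->plug->D->R->F->L->E->refl->F->L'->H->R'->G->plug->G
Char 7 ('G'): step: R->1, L=1; G->plug->G->R->C->L->A->refl->B->L'->E->R'->C->plug->C
Char 8 ('C'): step: R->2, L=1; C->plug->C->R->E->L->B->refl->A->L'->C->R'->A->plug->A
Final: ciphertext=HCDAFGCA, RIGHT=2, LEFT=1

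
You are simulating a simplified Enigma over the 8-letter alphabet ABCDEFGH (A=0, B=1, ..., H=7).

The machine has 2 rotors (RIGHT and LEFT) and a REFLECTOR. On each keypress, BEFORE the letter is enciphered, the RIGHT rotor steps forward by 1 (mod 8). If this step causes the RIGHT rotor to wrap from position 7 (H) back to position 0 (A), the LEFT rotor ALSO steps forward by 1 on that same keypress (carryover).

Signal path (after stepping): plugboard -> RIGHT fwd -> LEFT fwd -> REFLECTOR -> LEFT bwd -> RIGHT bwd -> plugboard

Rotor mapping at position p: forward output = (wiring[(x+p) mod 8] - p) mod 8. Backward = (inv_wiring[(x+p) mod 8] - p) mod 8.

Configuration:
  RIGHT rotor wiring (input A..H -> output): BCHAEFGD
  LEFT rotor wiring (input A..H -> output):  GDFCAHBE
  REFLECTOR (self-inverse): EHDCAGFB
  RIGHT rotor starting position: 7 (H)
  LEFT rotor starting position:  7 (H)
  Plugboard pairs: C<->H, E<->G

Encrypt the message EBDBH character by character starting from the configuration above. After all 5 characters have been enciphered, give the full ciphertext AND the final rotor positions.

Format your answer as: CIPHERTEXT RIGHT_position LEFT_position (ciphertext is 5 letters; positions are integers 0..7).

Answer: FFFDA 4 0

Derivation:
Char 1 ('E'): step: R->0, L->0 (L advanced); E->plug->G->R->G->L->B->refl->H->L'->F->R'->F->plug->F
Char 2 ('B'): step: R->1, L=0; B->plug->B->R->G->L->B->refl->H->L'->F->R'->F->plug->F
Char 3 ('D'): step: R->2, L=0; D->plug->D->R->D->L->C->refl->D->L'->B->R'->F->plug->F
Char 4 ('B'): step: R->3, L=0; B->plug->B->R->B->L->D->refl->C->L'->D->R'->D->plug->D
Char 5 ('H'): step: R->4, L=0; H->plug->C->R->C->L->F->refl->G->L'->A->R'->A->plug->A
Final: ciphertext=FFFDA, RIGHT=4, LEFT=0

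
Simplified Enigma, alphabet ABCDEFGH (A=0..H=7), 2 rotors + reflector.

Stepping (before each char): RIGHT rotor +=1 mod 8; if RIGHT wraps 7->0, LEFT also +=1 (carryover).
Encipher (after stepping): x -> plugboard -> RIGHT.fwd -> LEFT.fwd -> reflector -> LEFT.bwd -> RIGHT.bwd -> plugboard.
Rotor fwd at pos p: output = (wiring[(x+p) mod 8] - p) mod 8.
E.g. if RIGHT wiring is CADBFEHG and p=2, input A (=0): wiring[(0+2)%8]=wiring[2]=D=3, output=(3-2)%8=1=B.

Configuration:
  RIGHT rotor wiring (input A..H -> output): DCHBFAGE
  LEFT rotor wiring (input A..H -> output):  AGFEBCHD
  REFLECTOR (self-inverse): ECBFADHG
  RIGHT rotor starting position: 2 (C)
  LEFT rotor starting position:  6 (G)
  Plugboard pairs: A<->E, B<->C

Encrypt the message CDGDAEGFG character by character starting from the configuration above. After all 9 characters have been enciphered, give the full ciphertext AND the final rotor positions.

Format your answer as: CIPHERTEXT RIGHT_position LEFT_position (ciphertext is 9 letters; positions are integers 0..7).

Char 1 ('C'): step: R->3, L=6; C->plug->B->R->C->L->C->refl->B->L'->A->R'->F->plug->F
Char 2 ('D'): step: R->4, L=6; D->plug->D->R->A->L->B->refl->C->L'->C->R'->C->plug->B
Char 3 ('G'): step: R->5, L=6; G->plug->G->R->E->L->H->refl->G->L'->F->R'->E->plug->A
Char 4 ('D'): step: R->6, L=6; D->plug->D->R->E->L->H->refl->G->L'->F->R'->C->plug->B
Char 5 ('A'): step: R->7, L=6; A->plug->E->R->C->L->C->refl->B->L'->A->R'->D->plug->D
Char 6 ('E'): step: R->0, L->7 (L advanced); E->plug->A->R->D->L->G->refl->H->L'->C->R'->B->plug->C
Char 7 ('G'): step: R->1, L=7; G->plug->G->R->D->L->G->refl->H->L'->C->R'->H->plug->H
Char 8 ('F'): step: R->2, L=7; F->plug->F->R->C->L->H->refl->G->L'->D->R'->C->plug->B
Char 9 ('G'): step: R->3, L=7; G->plug->G->R->H->L->A->refl->E->L'->A->R'->F->plug->F
Final: ciphertext=FBABDCHBF, RIGHT=3, LEFT=7

Answer: FBABDCHBF 3 7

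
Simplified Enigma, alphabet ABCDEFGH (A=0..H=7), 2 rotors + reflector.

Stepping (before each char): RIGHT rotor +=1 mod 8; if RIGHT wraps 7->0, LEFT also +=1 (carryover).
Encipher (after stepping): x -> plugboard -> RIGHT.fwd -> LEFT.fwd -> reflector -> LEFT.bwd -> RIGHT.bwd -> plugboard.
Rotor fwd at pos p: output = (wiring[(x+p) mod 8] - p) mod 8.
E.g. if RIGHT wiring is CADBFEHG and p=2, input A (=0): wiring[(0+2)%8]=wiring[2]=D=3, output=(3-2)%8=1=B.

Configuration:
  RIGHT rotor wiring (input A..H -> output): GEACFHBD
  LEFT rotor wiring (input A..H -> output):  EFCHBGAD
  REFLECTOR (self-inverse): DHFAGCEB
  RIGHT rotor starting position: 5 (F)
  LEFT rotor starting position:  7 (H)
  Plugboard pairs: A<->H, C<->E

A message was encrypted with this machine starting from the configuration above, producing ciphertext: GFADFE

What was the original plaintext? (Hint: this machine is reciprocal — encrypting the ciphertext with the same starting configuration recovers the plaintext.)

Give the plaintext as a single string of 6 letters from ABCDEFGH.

Answer: DBBHAF

Derivation:
Char 1 ('G'): step: R->6, L=7; G->plug->G->R->H->L->B->refl->H->L'->G->R'->D->plug->D
Char 2 ('F'): step: R->7, L=7; F->plug->F->R->G->L->H->refl->B->L'->H->R'->B->plug->B
Char 3 ('A'): step: R->0, L->0 (L advanced); A->plug->H->R->D->L->H->refl->B->L'->E->R'->B->plug->B
Char 4 ('D'): step: R->1, L=0; D->plug->D->R->E->L->B->refl->H->L'->D->R'->A->plug->H
Char 5 ('F'): step: R->2, L=0; F->plug->F->R->B->L->F->refl->C->L'->C->R'->H->plug->A
Char 6 ('E'): step: R->3, L=0; E->plug->C->R->E->L->B->refl->H->L'->D->R'->F->plug->F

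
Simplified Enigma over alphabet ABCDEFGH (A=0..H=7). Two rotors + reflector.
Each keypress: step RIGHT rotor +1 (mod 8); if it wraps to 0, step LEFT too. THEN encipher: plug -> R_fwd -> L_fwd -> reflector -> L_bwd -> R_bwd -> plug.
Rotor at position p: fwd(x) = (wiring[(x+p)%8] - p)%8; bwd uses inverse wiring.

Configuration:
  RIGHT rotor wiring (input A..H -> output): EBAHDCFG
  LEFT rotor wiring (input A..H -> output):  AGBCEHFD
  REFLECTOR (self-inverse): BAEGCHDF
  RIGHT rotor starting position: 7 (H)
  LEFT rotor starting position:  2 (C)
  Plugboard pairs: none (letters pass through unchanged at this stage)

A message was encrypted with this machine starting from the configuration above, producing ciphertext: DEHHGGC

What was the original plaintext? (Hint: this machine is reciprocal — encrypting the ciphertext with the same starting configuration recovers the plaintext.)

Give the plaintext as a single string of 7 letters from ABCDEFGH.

Char 1 ('D'): step: R->0, L->3 (L advanced); D->plug->D->R->H->L->G->refl->D->L'->G->R'->H->plug->H
Char 2 ('E'): step: R->1, L=3; E->plug->E->R->B->L->B->refl->A->L'->E->R'->F->plug->F
Char 3 ('H'): step: R->2, L=3; H->plug->H->R->H->L->G->refl->D->L'->G->R'->A->plug->A
Char 4 ('H'): step: R->3, L=3; H->plug->H->R->F->L->F->refl->H->L'->A->R'->B->plug->B
Char 5 ('G'): step: R->4, L=3; G->plug->G->R->E->L->A->refl->B->L'->B->R'->C->plug->C
Char 6 ('G'): step: R->5, L=3; G->plug->G->R->C->L->E->refl->C->L'->D->R'->F->plug->F
Char 7 ('C'): step: R->6, L=3; C->plug->C->R->G->L->D->refl->G->L'->H->R'->A->plug->A

Answer: HFABCFA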